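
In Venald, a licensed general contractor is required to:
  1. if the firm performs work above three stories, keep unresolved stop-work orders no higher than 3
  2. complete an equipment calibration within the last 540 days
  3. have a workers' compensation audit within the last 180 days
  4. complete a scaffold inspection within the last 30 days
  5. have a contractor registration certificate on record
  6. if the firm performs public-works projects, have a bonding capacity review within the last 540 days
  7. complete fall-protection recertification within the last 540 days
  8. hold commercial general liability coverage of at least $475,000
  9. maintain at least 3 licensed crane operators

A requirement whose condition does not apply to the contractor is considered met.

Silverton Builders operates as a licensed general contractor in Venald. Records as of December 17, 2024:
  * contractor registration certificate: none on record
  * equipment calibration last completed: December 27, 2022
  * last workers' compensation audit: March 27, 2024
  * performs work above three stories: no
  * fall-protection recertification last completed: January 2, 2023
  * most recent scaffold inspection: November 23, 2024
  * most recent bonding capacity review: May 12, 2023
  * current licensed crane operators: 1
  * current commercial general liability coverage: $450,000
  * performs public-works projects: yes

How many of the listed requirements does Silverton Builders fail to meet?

1. condition 'performs work above three stories' does not hold → requirement n/a → met
2. equipment calibration 721 days ago vs limit 540 → not met
3. workers' compensation audit 265 days ago vs limit 180 → not met
4. scaffold inspection 24 days ago vs limit 30 → met
5. contractor registration certificate absent → not met
6. condition 'performs public-works projects' holds; bonding capacity review 585 days ago vs limit 540 → not met
7. fall-protection recertification 715 days ago vs limit 540 → not met
8. commercial general liability coverage $450,000 < $475,000 → not met
9. licensed crane operators 1 < 3 → not met
Not met: 7 of 9

7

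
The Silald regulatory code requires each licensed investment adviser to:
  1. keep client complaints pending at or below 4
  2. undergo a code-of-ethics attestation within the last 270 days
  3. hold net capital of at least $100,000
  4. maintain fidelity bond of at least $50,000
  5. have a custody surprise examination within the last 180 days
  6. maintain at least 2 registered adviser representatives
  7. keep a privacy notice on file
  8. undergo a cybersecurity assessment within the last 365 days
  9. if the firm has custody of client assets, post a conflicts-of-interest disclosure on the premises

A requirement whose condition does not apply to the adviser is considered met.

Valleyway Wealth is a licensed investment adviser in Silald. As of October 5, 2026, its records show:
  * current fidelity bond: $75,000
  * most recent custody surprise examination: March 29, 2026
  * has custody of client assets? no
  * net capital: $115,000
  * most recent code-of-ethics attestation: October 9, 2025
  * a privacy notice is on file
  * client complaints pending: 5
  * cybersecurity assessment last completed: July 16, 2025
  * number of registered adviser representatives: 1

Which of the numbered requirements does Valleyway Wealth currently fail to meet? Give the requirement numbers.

1, 2, 5, 6, 8

1. client complaints pending 5 > 4 → not met
2. code-of-ethics attestation 361 days ago vs limit 270 → not met
3. net capital $115,000 ≥ $100,000 → met
4. fidelity bond $75,000 ≥ $50,000 → met
5. custody surprise examination 190 days ago vs limit 180 → not met
6. registered adviser representatives 1 < 2 → not met
7. privacy notice present → met
8. cybersecurity assessment 446 days ago vs limit 365 → not met
9. condition 'has custody of client assets' does not hold → requirement n/a → met
Not met: 1, 2, 5, 6, 8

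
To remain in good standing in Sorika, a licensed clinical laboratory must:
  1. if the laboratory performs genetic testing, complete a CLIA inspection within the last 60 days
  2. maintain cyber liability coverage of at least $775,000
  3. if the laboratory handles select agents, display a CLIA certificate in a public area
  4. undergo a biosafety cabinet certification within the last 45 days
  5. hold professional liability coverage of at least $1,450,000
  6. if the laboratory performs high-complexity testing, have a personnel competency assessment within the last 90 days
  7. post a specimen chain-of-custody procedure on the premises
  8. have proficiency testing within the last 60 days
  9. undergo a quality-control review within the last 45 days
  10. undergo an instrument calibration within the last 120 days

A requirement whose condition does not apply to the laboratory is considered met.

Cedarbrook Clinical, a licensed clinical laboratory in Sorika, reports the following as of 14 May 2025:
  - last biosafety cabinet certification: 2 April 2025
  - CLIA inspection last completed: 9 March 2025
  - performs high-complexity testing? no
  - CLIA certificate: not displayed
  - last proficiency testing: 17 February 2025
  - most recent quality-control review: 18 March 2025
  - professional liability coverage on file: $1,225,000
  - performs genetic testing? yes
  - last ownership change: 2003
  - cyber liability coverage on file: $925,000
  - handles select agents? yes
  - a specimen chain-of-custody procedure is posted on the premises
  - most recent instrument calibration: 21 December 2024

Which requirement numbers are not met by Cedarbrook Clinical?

1. condition 'performs genetic testing' holds; CLIA inspection 66 days ago vs limit 60 → not met
2. cyber liability coverage $925,000 ≥ $775,000 → met
3. condition 'handles select agents' holds; CLIA certificate absent → not met
4. biosafety cabinet certification 42 days ago vs limit 45 → met
5. professional liability coverage $1,225,000 < $1,450,000 → not met
6. condition 'performs high-complexity testing' does not hold → requirement n/a → met
7. specimen chain-of-custody procedure present → met
8. proficiency testing 86 days ago vs limit 60 → not met
9. quality-control review 57 days ago vs limit 45 → not met
10. instrument calibration 144 days ago vs limit 120 → not met
Not met: 1, 3, 5, 8, 9, 10

1, 3, 5, 8, 9, 10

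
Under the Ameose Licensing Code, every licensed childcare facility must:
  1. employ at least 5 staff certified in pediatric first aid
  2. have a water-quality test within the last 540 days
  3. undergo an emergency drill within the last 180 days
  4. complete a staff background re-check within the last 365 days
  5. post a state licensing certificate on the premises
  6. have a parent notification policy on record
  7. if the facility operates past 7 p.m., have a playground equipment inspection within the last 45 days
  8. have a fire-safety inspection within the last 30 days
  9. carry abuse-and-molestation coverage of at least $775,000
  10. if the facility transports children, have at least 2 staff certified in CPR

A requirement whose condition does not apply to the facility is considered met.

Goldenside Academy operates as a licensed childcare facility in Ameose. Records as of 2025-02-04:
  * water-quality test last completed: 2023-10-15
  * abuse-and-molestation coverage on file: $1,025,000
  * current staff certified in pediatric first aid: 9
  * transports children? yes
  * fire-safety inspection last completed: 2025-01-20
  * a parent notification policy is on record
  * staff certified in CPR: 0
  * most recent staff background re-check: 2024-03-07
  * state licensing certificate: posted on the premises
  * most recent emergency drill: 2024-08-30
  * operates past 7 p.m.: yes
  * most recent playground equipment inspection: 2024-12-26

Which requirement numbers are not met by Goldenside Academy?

10

1. staff certified in pediatric first aid 9 ≥ 5 → met
2. water-quality test 478 days ago vs limit 540 → met
3. emergency drill 158 days ago vs limit 180 → met
4. staff background re-check 334 days ago vs limit 365 → met
5. state licensing certificate present → met
6. parent notification policy present → met
7. condition 'operates past 7 p.m.' holds; playground equipment inspection 40 days ago vs limit 45 → met
8. fire-safety inspection 15 days ago vs limit 30 → met
9. abuse-and-molestation coverage $1,025,000 ≥ $775,000 → met
10. condition 'transports children' holds; staff certified in CPR 0 < 2 → not met
Not met: 10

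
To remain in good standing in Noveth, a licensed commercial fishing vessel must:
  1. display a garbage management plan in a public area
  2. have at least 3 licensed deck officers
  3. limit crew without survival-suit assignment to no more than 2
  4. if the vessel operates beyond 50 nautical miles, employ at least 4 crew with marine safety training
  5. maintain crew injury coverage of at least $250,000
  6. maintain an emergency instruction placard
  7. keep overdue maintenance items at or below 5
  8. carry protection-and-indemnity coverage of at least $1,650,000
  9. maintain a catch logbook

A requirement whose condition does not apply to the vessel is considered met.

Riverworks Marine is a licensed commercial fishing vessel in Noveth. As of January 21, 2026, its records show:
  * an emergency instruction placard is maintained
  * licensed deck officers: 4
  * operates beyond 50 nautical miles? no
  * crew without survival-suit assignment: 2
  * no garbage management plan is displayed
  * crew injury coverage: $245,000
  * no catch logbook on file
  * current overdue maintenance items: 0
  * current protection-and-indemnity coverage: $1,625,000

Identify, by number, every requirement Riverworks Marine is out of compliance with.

1. garbage management plan absent → not met
2. licensed deck officers 4 ≥ 3 → met
3. crew without survival-suit assignment 2 ≤ 2 → met
4. condition 'operates beyond 50 nautical miles' does not hold → requirement n/a → met
5. crew injury coverage $245,000 < $250,000 → not met
6. emergency instruction placard present → met
7. overdue maintenance items 0 ≤ 5 → met
8. protection-and-indemnity coverage $1,625,000 < $1,650,000 → not met
9. catch logbook absent → not met
Not met: 1, 5, 8, 9

1, 5, 8, 9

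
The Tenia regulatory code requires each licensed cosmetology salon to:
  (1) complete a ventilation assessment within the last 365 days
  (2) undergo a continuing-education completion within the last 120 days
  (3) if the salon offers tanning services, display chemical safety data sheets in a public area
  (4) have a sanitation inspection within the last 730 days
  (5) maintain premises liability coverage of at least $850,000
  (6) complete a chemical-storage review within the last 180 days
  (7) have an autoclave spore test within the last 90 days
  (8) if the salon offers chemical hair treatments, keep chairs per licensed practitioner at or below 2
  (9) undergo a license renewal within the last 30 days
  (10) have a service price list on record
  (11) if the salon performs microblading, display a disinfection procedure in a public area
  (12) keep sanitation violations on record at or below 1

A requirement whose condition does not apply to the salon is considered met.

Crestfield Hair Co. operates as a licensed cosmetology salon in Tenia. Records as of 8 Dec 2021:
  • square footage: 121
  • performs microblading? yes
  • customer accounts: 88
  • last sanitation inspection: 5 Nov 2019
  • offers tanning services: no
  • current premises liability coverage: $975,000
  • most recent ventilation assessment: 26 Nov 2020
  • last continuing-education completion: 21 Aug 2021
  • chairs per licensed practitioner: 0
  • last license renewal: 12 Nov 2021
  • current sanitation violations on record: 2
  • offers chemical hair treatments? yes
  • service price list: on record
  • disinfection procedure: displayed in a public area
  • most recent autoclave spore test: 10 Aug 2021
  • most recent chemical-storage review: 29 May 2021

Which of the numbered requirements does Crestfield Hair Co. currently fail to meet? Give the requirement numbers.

1, 4, 6, 7, 12

1. ventilation assessment 377 days ago vs limit 365 → not met
2. continuing-education completion 109 days ago vs limit 120 → met
3. condition 'offers tanning services' does not hold → requirement n/a → met
4. sanitation inspection 764 days ago vs limit 730 → not met
5. premises liability coverage $975,000 ≥ $850,000 → met
6. chemical-storage review 193 days ago vs limit 180 → not met
7. autoclave spore test 120 days ago vs limit 90 → not met
8. condition 'offers chemical hair treatments' holds; chairs per licensed practitioner 0 ≤ 2 → met
9. license renewal 26 days ago vs limit 30 → met
10. service price list present → met
11. condition 'performs microblading' holds; disinfection procedure present → met
12. sanitation violations on record 2 > 1 → not met
Not met: 1, 4, 6, 7, 12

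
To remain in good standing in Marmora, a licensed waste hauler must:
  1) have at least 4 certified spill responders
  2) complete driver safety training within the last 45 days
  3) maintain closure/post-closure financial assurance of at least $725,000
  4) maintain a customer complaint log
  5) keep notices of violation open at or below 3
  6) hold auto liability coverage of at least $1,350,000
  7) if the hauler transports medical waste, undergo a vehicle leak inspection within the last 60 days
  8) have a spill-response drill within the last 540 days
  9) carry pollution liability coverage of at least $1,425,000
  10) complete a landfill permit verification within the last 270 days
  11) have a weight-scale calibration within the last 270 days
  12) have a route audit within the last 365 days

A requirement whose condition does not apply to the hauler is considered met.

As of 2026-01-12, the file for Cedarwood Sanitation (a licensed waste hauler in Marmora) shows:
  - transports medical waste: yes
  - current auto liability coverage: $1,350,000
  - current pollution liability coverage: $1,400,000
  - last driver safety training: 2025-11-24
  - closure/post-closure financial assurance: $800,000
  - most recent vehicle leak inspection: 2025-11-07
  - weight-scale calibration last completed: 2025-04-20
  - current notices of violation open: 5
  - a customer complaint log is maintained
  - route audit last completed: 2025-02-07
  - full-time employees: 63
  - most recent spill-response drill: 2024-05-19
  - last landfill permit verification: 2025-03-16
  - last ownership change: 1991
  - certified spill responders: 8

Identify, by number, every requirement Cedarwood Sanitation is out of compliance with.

1. certified spill responders 8 ≥ 4 → met
2. driver safety training 49 days ago vs limit 45 → not met
3. closure/post-closure financial assurance $800,000 ≥ $725,000 → met
4. customer complaint log present → met
5. notices of violation open 5 > 3 → not met
6. auto liability coverage $1,350,000 ≥ $1,350,000 → met
7. condition 'transports medical waste' holds; vehicle leak inspection 66 days ago vs limit 60 → not met
8. spill-response drill 603 days ago vs limit 540 → not met
9. pollution liability coverage $1,400,000 < $1,425,000 → not met
10. landfill permit verification 302 days ago vs limit 270 → not met
11. weight-scale calibration 267 days ago vs limit 270 → met
12. route audit 339 days ago vs limit 365 → met
Not met: 2, 5, 7, 8, 9, 10

2, 5, 7, 8, 9, 10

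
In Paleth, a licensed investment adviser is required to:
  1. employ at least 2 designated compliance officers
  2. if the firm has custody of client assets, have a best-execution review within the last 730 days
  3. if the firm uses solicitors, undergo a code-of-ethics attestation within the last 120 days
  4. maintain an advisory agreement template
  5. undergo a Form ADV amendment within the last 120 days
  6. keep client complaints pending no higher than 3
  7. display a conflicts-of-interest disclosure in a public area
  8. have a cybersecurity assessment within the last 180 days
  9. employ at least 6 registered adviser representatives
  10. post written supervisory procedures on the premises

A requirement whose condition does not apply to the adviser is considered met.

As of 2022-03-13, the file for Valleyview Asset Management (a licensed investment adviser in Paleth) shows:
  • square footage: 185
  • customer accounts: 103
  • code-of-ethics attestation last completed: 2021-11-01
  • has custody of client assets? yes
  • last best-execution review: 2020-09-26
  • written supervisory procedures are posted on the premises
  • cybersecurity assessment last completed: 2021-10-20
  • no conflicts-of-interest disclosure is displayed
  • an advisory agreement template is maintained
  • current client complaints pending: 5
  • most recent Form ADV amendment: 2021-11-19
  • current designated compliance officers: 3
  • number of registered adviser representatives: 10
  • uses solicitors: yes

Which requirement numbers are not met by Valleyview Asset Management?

1. designated compliance officers 3 ≥ 2 → met
2. condition 'has custody of client assets' holds; best-execution review 533 days ago vs limit 730 → met
3. condition 'uses solicitors' holds; code-of-ethics attestation 132 days ago vs limit 120 → not met
4. advisory agreement template present → met
5. Form ADV amendment 114 days ago vs limit 120 → met
6. client complaints pending 5 > 3 → not met
7. conflicts-of-interest disclosure absent → not met
8. cybersecurity assessment 144 days ago vs limit 180 → met
9. registered adviser representatives 10 ≥ 6 → met
10. written supervisory procedures present → met
Not met: 3, 6, 7

3, 6, 7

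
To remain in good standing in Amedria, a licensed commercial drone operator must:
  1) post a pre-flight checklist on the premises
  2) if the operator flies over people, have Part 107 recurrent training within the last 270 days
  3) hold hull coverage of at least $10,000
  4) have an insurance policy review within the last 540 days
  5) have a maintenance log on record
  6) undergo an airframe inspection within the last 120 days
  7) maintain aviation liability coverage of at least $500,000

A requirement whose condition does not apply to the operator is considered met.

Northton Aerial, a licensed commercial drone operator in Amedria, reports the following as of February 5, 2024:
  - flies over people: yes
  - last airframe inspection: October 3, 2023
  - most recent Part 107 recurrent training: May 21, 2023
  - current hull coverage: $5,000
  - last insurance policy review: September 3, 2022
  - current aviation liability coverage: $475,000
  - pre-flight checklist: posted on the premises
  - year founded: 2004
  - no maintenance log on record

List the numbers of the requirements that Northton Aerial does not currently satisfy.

1. pre-flight checklist present → met
2. condition 'flies over people' holds; Part 107 recurrent training 260 days ago vs limit 270 → met
3. hull coverage $5,000 < $10,000 → not met
4. insurance policy review 520 days ago vs limit 540 → met
5. maintenance log absent → not met
6. airframe inspection 125 days ago vs limit 120 → not met
7. aviation liability coverage $475,000 < $500,000 → not met
Not met: 3, 5, 6, 7

3, 5, 6, 7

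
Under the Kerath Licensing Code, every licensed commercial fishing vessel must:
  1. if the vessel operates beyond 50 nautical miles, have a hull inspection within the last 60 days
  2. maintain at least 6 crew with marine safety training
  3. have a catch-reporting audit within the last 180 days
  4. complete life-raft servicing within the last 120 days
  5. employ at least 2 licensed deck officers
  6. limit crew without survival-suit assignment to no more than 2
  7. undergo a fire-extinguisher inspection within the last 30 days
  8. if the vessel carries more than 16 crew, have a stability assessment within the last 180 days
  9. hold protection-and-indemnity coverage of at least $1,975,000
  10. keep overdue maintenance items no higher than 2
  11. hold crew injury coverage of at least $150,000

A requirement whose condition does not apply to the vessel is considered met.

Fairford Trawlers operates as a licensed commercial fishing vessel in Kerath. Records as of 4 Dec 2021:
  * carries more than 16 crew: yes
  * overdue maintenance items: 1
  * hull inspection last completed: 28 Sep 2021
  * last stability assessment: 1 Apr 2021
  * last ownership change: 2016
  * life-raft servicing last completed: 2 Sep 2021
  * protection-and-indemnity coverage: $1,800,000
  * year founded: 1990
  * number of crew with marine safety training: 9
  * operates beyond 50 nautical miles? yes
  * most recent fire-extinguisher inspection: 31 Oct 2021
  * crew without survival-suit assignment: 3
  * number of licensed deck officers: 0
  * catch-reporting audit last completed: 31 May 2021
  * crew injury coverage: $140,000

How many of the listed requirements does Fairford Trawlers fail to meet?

8

1. condition 'operates beyond 50 nautical miles' holds; hull inspection 67 days ago vs limit 60 → not met
2. crew with marine safety training 9 ≥ 6 → met
3. catch-reporting audit 187 days ago vs limit 180 → not met
4. life-raft servicing 93 days ago vs limit 120 → met
5. licensed deck officers 0 < 2 → not met
6. crew without survival-suit assignment 3 > 2 → not met
7. fire-extinguisher inspection 34 days ago vs limit 30 → not met
8. condition 'carries more than 16 crew' holds; stability assessment 247 days ago vs limit 180 → not met
9. protection-and-indemnity coverage $1,800,000 < $1,975,000 → not met
10. overdue maintenance items 1 ≤ 2 → met
11. crew injury coverage $140,000 < $150,000 → not met
Not met: 8 of 11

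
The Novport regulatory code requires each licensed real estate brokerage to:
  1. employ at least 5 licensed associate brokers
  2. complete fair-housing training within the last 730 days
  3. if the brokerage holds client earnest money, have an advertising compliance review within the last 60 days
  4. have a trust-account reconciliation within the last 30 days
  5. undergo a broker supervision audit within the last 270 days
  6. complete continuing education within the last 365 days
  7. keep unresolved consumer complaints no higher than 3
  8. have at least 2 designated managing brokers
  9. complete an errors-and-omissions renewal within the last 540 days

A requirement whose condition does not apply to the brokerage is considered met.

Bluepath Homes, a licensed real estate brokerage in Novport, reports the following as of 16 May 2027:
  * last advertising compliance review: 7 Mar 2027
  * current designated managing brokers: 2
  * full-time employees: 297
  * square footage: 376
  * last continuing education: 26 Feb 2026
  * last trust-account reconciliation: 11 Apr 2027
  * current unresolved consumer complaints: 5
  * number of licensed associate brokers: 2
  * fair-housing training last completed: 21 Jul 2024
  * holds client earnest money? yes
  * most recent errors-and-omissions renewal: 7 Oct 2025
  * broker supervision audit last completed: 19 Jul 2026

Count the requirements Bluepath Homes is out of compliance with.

8

1. licensed associate brokers 2 < 5 → not met
2. fair-housing training 1029 days ago vs limit 730 → not met
3. condition 'holds client earnest money' holds; advertising compliance review 70 days ago vs limit 60 → not met
4. trust-account reconciliation 35 days ago vs limit 30 → not met
5. broker supervision audit 301 days ago vs limit 270 → not met
6. continuing education 444 days ago vs limit 365 → not met
7. unresolved consumer complaints 5 > 3 → not met
8. designated managing brokers 2 ≥ 2 → met
9. errors-and-omissions renewal 586 days ago vs limit 540 → not met
Not met: 8 of 9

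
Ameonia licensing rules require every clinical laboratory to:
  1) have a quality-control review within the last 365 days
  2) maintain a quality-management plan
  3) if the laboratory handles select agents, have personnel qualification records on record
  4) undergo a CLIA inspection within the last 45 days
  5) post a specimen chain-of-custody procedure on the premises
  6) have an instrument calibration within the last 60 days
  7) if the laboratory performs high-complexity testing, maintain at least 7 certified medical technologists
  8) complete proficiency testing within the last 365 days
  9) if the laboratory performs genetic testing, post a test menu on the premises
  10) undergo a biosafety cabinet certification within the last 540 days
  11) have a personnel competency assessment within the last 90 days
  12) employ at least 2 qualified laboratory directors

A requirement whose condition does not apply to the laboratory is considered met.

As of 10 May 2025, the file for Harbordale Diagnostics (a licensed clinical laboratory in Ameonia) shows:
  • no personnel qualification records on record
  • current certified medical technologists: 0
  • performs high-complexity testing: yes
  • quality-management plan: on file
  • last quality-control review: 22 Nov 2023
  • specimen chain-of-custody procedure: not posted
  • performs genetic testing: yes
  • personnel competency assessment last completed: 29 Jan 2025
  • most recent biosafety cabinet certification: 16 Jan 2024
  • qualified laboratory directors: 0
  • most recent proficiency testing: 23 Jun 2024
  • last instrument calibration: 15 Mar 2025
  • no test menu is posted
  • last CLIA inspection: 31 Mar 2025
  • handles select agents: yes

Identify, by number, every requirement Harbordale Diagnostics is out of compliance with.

1, 3, 5, 7, 9, 11, 12

1. quality-control review 535 days ago vs limit 365 → not met
2. quality-management plan present → met
3. condition 'handles select agents' holds; personnel qualification records absent → not met
4. CLIA inspection 40 days ago vs limit 45 → met
5. specimen chain-of-custody procedure absent → not met
6. instrument calibration 56 days ago vs limit 60 → met
7. condition 'performs high-complexity testing' holds; certified medical technologists 0 < 7 → not met
8. proficiency testing 321 days ago vs limit 365 → met
9. condition 'performs genetic testing' holds; test menu absent → not met
10. biosafety cabinet certification 480 days ago vs limit 540 → met
11. personnel competency assessment 101 days ago vs limit 90 → not met
12. qualified laboratory directors 0 < 2 → not met
Not met: 1, 3, 5, 7, 9, 11, 12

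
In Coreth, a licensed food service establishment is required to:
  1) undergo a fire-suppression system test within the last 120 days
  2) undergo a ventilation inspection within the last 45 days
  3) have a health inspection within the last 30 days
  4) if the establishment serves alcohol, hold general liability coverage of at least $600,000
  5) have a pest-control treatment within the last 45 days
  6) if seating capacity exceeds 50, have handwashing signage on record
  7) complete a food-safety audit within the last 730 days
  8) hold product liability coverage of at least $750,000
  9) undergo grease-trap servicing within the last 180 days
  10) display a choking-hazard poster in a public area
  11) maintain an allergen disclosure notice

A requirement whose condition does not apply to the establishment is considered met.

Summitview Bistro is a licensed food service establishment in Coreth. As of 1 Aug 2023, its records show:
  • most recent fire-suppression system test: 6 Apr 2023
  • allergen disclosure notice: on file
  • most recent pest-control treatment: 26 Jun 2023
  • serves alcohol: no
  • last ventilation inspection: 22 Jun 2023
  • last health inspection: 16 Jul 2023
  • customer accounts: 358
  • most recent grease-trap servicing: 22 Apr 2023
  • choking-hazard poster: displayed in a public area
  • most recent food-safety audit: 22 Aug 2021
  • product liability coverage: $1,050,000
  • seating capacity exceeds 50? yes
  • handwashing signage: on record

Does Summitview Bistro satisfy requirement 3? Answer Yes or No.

3. health inspection 16 days ago vs limit 30 → met

Yes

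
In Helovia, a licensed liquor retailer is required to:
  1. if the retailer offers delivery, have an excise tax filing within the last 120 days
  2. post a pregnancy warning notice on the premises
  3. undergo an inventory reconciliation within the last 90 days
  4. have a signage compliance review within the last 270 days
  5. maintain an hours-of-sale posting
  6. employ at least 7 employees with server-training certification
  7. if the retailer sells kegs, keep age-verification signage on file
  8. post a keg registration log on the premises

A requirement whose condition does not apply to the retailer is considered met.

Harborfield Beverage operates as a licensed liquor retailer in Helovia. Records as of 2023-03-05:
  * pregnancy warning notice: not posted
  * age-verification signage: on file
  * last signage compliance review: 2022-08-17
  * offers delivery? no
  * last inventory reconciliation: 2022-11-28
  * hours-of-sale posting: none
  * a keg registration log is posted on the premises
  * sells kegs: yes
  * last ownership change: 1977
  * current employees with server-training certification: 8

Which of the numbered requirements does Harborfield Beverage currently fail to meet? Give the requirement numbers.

1. condition 'offers delivery' does not hold → requirement n/a → met
2. pregnancy warning notice absent → not met
3. inventory reconciliation 97 days ago vs limit 90 → not met
4. signage compliance review 200 days ago vs limit 270 → met
5. hours-of-sale posting absent → not met
6. employees with server-training certification 8 ≥ 7 → met
7. condition 'sells kegs' holds; age-verification signage present → met
8. keg registration log present → met
Not met: 2, 3, 5

2, 3, 5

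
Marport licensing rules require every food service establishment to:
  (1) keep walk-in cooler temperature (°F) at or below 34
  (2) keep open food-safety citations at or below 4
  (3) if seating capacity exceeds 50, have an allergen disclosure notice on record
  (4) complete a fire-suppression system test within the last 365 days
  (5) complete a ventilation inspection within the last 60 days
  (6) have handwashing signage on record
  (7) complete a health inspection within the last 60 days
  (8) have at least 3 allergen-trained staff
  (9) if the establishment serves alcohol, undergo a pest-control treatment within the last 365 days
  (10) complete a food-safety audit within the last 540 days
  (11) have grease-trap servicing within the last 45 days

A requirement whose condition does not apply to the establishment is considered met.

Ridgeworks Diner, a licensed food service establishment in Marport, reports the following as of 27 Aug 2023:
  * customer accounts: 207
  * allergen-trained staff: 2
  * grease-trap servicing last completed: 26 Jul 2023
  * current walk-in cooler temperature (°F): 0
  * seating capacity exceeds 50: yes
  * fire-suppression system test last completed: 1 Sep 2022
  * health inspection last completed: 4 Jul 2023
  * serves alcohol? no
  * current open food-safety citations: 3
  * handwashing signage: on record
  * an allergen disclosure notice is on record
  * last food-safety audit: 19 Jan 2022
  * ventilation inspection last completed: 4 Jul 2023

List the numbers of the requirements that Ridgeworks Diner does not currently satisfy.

1. walk-in cooler temperature (°F) 0 ≤ 34 → met
2. open food-safety citations 3 ≤ 4 → met
3. condition 'seating capacity exceeds 50' holds; allergen disclosure notice present → met
4. fire-suppression system test 360 days ago vs limit 365 → met
5. ventilation inspection 54 days ago vs limit 60 → met
6. handwashing signage present → met
7. health inspection 54 days ago vs limit 60 → met
8. allergen-trained staff 2 < 3 → not met
9. condition 'serves alcohol' does not hold → requirement n/a → met
10. food-safety audit 585 days ago vs limit 540 → not met
11. grease-trap servicing 32 days ago vs limit 45 → met
Not met: 8, 10

8, 10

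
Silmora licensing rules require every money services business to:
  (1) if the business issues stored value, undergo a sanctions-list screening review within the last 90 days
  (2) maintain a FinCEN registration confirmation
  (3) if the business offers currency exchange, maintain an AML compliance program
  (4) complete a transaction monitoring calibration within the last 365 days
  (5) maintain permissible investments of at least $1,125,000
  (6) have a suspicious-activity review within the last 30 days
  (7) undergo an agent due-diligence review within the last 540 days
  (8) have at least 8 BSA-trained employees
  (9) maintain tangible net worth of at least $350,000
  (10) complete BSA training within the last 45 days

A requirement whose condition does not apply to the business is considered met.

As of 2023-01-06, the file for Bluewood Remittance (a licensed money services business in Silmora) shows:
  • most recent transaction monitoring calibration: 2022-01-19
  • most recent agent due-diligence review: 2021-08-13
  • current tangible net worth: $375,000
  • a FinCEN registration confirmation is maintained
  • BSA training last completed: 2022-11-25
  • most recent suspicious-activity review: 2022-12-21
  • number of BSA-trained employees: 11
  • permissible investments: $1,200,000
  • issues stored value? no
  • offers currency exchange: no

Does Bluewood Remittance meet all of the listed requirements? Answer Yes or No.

Yes

1. condition 'issues stored value' does not hold → requirement n/a → met
2. FinCEN registration confirmation present → met
3. condition 'offers currency exchange' does not hold → requirement n/a → met
4. transaction monitoring calibration 352 days ago vs limit 365 → met
5. permissible investments $1,200,000 ≥ $1,125,000 → met
6. suspicious-activity review 16 days ago vs limit 30 → met
7. agent due-diligence review 511 days ago vs limit 540 → met
8. BSA-trained employees 11 ≥ 8 → met
9. tangible net worth $375,000 ≥ $350,000 → met
10. BSA training 42 days ago vs limit 45 → met
All met.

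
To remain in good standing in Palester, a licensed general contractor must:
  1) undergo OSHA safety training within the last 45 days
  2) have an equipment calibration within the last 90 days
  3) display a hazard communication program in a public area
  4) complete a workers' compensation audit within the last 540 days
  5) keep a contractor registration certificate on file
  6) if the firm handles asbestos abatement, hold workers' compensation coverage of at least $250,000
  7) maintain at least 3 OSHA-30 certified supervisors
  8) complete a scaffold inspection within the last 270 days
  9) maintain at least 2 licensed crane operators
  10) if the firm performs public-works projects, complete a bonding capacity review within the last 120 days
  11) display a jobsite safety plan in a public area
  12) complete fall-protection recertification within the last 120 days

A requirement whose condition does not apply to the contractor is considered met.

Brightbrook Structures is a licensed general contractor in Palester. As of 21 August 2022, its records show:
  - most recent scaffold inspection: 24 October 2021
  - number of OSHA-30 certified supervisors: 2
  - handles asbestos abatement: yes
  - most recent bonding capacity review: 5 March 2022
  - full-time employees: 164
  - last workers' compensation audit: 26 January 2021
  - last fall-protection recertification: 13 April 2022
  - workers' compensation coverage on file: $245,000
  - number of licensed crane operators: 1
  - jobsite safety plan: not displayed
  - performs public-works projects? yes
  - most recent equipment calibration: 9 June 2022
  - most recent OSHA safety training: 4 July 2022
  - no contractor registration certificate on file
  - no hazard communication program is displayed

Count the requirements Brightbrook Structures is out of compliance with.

1. OSHA safety training 48 days ago vs limit 45 → not met
2. equipment calibration 73 days ago vs limit 90 → met
3. hazard communication program absent → not met
4. workers' compensation audit 572 days ago vs limit 540 → not met
5. contractor registration certificate absent → not met
6. condition 'handles asbestos abatement' holds; workers' compensation coverage $245,000 < $250,000 → not met
7. OSHA-30 certified supervisors 2 < 3 → not met
8. scaffold inspection 301 days ago vs limit 270 → not met
9. licensed crane operators 1 < 2 → not met
10. condition 'performs public-works projects' holds; bonding capacity review 169 days ago vs limit 120 → not met
11. jobsite safety plan absent → not met
12. fall-protection recertification 130 days ago vs limit 120 → not met
Not met: 11 of 12

11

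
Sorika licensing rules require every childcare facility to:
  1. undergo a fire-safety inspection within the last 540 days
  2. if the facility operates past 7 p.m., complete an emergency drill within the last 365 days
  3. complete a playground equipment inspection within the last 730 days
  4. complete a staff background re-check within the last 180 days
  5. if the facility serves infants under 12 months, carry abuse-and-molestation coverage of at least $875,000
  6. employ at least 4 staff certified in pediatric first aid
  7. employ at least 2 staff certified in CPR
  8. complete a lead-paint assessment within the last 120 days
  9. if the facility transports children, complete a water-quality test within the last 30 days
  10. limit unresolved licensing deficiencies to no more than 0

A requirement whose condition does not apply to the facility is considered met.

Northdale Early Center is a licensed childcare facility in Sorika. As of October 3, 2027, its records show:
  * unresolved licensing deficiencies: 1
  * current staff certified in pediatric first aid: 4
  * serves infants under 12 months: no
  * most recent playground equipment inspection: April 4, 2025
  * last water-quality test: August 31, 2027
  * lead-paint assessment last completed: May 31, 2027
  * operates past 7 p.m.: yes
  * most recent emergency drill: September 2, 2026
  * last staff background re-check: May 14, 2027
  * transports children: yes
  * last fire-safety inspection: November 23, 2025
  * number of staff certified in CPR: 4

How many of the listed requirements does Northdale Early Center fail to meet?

6

1. fire-safety inspection 679 days ago vs limit 540 → not met
2. condition 'operates past 7 p.m.' holds; emergency drill 396 days ago vs limit 365 → not met
3. playground equipment inspection 912 days ago vs limit 730 → not met
4. staff background re-check 142 days ago vs limit 180 → met
5. condition 'serves infants under 12 months' does not hold → requirement n/a → met
6. staff certified in pediatric first aid 4 ≥ 4 → met
7. staff certified in CPR 4 ≥ 2 → met
8. lead-paint assessment 125 days ago vs limit 120 → not met
9. condition 'transports children' holds; water-quality test 33 days ago vs limit 30 → not met
10. unresolved licensing deficiencies 1 > 0 → not met
Not met: 6 of 10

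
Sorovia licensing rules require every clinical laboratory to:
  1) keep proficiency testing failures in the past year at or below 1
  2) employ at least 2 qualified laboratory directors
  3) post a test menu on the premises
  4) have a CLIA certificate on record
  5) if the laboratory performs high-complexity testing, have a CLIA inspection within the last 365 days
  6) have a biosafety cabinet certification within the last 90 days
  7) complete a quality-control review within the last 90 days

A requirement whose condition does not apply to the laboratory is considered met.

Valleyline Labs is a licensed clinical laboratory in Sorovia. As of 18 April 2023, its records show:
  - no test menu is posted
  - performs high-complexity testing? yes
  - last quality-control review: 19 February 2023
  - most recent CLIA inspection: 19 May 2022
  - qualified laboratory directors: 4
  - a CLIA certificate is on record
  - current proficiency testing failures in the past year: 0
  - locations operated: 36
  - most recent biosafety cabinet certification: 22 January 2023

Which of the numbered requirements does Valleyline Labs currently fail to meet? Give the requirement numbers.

1. proficiency testing failures in the past year 0 ≤ 1 → met
2. qualified laboratory directors 4 ≥ 2 → met
3. test menu absent → not met
4. CLIA certificate present → met
5. condition 'performs high-complexity testing' holds; CLIA inspection 334 days ago vs limit 365 → met
6. biosafety cabinet certification 86 days ago vs limit 90 → met
7. quality-control review 58 days ago vs limit 90 → met
Not met: 3

3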